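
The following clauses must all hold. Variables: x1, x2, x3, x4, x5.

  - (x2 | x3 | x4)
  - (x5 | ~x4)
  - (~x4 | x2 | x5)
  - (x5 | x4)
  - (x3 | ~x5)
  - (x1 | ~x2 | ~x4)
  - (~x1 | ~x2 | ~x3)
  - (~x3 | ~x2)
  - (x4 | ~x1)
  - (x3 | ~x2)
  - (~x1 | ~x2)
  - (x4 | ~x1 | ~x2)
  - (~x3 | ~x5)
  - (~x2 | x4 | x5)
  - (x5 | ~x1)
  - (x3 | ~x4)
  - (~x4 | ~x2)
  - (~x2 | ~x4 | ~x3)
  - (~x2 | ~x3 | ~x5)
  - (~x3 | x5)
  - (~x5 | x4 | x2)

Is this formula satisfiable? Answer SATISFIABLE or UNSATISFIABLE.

UNSATISFIABLE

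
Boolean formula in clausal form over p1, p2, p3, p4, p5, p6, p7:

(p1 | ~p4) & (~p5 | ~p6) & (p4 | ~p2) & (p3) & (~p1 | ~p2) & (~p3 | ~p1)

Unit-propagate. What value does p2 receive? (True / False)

False

Unit clause (p3) sets p3 = True.
In (~p1 | ~p3), ~p3 is now false; ~p1 must hold, so p1 = False.
(p1 | ~p4): since p1 = False, the clause reduces to (~p4). p4 = False.
(~p2 | p4) with p4 = False leaves only ~p2, so p2 = False.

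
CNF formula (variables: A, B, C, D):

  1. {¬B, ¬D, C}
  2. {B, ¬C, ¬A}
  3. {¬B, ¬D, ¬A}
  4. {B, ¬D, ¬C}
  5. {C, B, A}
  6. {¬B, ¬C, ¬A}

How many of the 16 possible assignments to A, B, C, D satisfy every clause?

The models are:
  A=0 B=0 C=1 D=0
  A=0 B=1 C=0 D=0
  A=0 B=1 C=1 D=0
  A=0 B=1 C=1 D=1
  A=1 B=0 C=0 D=0
  A=1 B=0 C=0 D=1
  A=1 B=1 C=0 D=0
That's 7 in total.

7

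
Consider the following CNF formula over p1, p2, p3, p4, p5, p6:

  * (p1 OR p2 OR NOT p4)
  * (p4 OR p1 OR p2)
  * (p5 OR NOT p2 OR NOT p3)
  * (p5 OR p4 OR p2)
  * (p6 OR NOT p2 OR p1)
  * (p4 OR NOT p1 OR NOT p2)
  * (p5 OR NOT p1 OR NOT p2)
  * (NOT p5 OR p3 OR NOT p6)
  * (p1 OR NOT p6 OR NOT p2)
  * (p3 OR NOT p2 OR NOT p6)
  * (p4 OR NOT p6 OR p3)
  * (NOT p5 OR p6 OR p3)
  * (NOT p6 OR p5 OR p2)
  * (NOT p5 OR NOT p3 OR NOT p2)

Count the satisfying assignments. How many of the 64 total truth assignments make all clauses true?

6

The models are:
  p1=1 p2=0 p3=0 p4=1 p5=0 p6=0
  p1=1 p2=0 p3=1 p4=0 p5=1 p6=0
  p1=1 p2=0 p3=1 p4=0 p5=1 p6=1
  p1=1 p2=0 p3=1 p4=1 p5=0 p6=0
  p1=1 p2=0 p3=1 p4=1 p5=1 p6=0
  p1=1 p2=0 p3=1 p4=1 p5=1 p6=1
That's 6 in total.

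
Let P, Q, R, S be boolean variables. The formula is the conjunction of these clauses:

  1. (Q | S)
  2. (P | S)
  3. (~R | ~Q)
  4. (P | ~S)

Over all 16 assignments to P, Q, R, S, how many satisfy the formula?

The models are:
  P=1 Q=0 R=0 S=1
  P=1 Q=0 R=1 S=1
  P=1 Q=1 R=0 S=0
  P=1 Q=1 R=0 S=1
That's 4 in total.

4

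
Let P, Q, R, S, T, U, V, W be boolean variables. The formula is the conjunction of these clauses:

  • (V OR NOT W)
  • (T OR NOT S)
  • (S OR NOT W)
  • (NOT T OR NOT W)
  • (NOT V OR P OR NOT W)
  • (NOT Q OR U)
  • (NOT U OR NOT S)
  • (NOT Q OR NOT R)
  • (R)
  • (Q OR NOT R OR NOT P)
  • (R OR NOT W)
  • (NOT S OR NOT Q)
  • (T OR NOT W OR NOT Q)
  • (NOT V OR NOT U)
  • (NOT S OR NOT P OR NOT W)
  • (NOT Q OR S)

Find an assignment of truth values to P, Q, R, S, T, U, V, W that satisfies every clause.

The clause (R) is unit: R must be True.
(NOT Q) is a unit clause, so Q = False.
(NOT P) is a unit clause, so P = False.
U occurs only negated in the remaining clauses — set U = False.
Pure literal: W appears only negated; assign W = False.
Branch on S: take S = False.
T, V are now unconstrained; take T = False, V = True.
Every clause has at least one true literal under this assignment.

P=False, Q=False, R=True, S=False, T=False, U=False, V=True, W=False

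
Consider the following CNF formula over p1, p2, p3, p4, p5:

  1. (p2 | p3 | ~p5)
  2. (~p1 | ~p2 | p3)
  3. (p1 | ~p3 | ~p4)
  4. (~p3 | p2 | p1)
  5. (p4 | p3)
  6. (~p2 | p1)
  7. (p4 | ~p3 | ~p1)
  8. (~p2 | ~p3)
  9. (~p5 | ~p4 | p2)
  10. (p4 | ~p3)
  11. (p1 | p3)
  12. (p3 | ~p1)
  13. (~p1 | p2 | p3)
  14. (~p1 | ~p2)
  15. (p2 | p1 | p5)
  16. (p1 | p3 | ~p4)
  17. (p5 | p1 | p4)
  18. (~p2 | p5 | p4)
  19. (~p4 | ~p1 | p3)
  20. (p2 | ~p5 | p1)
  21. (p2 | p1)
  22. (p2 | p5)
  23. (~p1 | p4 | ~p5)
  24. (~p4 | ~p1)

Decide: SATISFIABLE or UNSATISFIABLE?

p1 = True:
  propagation gives p3=True, p4=True; an empty clause results — contradiction.
p1 = False:
  propagation gives p2=False; an empty clause results — contradiction.
Every branch closes, so no satisfying assignment exists.

UNSATISFIABLE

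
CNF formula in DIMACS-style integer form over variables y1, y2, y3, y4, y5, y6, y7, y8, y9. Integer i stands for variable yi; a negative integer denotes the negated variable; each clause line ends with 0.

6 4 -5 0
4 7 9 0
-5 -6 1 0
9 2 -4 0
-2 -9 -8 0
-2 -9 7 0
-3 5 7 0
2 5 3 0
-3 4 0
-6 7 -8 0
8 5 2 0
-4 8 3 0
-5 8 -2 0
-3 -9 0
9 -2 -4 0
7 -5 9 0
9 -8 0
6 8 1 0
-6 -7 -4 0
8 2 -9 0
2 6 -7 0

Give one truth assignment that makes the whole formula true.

y1=T  y2=T  y3=F  y4=F  y5=F  y6=F  y7=T  y8=F  y9=T

y1 occurs only positively in the remaining clauses — set y1 = True.
Try y2 = True.
The remaining clauses are satisfied by y3 = False, y4 = False, y5 = False, y6 = False, y7 = True, y8 = False, y9 = True.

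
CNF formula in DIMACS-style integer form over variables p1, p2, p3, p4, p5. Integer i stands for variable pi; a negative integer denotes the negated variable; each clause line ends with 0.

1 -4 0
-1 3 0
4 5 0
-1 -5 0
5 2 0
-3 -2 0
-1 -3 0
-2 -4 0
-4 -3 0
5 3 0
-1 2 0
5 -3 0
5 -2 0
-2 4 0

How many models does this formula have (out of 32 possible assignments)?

The models are:
  p1=0 p2=0 p3=0 p4=0 p5=1
  p1=0 p2=0 p3=1 p4=0 p5=1
Count: 2.

2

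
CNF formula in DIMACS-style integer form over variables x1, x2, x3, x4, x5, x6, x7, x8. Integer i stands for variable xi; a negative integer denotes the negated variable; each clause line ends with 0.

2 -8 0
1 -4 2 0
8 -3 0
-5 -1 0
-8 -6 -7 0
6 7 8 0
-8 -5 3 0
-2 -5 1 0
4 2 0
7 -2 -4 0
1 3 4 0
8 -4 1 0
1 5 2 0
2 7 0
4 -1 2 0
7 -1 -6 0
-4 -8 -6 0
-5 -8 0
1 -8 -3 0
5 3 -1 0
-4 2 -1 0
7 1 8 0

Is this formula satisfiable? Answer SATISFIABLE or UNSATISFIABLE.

SATISFIABLE

Set x1 = True and propagate.
  then x5 is forced to False.
  then x3 is forced to True.
  then x8 is forced to True.
  then x2 is forced to True.
Branch on x4: take x4 = True.
  then x7 is forced to True.
  then x6 is forced to False.
So x1=1, x2=1, x3=1, x4=1, x5=0, x6=0, x7=1, x8=1 is a satisfying assignment.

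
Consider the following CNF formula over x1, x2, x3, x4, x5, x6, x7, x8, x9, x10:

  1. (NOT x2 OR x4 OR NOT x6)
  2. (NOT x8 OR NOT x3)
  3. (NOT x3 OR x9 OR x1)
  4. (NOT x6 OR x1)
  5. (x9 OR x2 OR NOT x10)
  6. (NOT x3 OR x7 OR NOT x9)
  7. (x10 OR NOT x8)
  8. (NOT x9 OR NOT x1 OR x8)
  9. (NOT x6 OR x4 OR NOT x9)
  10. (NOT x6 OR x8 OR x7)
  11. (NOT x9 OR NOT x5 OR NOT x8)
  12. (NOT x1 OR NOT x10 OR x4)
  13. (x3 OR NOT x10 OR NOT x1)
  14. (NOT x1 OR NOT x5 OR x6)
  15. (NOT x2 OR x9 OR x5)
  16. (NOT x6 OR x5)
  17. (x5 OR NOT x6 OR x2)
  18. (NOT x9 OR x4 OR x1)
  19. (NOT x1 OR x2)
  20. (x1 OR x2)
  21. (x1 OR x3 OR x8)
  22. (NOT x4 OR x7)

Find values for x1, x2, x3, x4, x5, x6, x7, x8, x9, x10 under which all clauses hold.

x1=True, x2=True, x3=False, x4=True, x5=True, x6=True, x7=True, x8=False, x9=False, x10=False

x7 occurs only positively in the remaining clauses — set x7 = True.
Set x1 = True and propagate.
  then x2 is forced to True.
The remaining clauses are satisfied by x3 = False, x4 = True, x5 = True, x6 = True, x8 = False, x9 = False, x10 = False.
Every clause has at least one true literal under this assignment.
Check each clause:
  1. (NOT x6 OR x4 OR NOT x2) — x4 is true.
  2. (NOT x3 OR NOT x8) — NOT x8 is true.
  3. (x9 OR NOT x3 OR x1) — NOT x3 is true.
  4. (x1 OR NOT x6) — x1 is true.
  5. (x9 OR NOT x10 OR x2) — x2 is true.
  6. (NOT x3 OR NOT x9 OR x7) — NOT x9 is true.
  7. (x10 OR NOT x8) — NOT x8 is true.
  8. (NOT x9 OR NOT x1 OR x8) — NOT x9 is true.
  9. (x4 OR NOT x6 OR NOT x9) — x4 is true.
  10. (x7 OR NOT x6 OR x8) — x7 is true.
  11. (NOT x5 OR NOT x8 OR NOT x9) — NOT x8 is true.
  12. (x4 OR NOT x1 OR NOT x10) — x4 is true.
  13. (NOT x10 OR NOT x1 OR x3) — NOT x10 is true.
  14. (NOT x5 OR NOT x1 OR x6) — x6 is true.
  15. (NOT x2 OR x9 OR x5) — x5 is true.
  16. (x5 OR NOT x6) — x5 is true.
  17. (x2 OR NOT x6 OR x5) — x2 is true.
  18. (x4 OR x1 OR NOT x9) — x1 is true.
  19. (x2 OR NOT x1) — x2 is true.
  20. (x2 OR x1) — x1 is true.
  21. (x1 OR x3 OR x8) — x1 is true.
  22. (NOT x4 OR x7) — x7 is true.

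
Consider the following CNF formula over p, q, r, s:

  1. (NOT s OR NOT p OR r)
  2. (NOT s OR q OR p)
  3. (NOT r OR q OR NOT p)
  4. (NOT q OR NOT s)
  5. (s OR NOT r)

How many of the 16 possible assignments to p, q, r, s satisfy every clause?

4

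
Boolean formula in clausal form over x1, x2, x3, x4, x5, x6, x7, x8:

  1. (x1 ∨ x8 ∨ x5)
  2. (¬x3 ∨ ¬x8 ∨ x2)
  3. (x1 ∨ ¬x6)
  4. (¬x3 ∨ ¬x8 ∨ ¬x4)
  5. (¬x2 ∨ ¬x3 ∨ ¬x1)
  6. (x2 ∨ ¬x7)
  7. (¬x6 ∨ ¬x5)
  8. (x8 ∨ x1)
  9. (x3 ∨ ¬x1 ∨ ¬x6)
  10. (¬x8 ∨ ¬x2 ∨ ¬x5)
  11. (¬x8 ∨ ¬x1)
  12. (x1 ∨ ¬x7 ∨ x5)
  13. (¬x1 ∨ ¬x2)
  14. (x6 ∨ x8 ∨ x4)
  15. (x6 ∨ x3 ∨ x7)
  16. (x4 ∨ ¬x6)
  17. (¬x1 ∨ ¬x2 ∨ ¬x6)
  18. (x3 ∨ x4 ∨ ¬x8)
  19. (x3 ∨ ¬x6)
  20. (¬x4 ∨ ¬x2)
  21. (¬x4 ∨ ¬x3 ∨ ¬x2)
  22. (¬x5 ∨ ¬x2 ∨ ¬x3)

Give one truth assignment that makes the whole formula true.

x1=False, x2=True, x3=True, x4=False, x5=False, x6=False, x7=False, x8=True

Set x1 = False and propagate.
  then x6 is forced to False.
  then x8 is forced to True.
Try x2 = True.
  then x5 is forced to False.
  then x7 is forced to False.
  then x3 is forced to True.
  then x4 is forced to False.
Every clause has at least one true literal under this assignment.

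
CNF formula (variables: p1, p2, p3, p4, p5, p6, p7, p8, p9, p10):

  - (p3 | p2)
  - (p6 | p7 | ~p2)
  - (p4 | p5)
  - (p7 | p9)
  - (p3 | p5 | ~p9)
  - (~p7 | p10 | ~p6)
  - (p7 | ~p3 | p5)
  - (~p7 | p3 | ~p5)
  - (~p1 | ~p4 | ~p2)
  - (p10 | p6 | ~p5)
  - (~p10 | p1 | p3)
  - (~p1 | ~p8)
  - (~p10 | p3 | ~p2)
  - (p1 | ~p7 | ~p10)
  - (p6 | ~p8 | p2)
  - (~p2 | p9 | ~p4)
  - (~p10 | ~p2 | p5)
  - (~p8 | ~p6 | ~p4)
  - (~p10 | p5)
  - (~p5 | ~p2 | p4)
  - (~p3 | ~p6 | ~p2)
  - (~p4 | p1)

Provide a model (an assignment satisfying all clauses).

p1=0, p2=0, p3=1, p4=0, p5=1, p6=1, p7=0, p8=0, p9=1, p10=1

p8 occurs only negated in the remaining clauses — set p8 = False.
Set p1 = False and propagate.
  then p4 is forced to False.
  then p5 is forced to True.
  then p2 is forced to False.
  then p3 is forced to True.
For the remaining variables, p6 = True, p7 = False, p9 = True, p10 = True works.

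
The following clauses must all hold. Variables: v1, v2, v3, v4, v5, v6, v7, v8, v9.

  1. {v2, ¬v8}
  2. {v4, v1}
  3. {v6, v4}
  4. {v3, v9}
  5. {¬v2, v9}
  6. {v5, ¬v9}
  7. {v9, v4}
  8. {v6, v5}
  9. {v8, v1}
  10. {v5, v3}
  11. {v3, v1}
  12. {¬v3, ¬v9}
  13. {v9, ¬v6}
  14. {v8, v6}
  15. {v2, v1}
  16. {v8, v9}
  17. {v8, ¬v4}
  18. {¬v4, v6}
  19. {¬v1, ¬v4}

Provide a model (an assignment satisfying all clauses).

v1 = T, v2 = F, v3 = F, v4 = F, v5 = T, v6 = T, v7 = F, v8 = F, v9 = T

Pure literal: v5 appears only positively; assign v5 = True.
Branch on v1: take v1 = True.
  then v4 is forced to False.
  then v6 is forced to True.
  then v9 is forced to True.
  then v3 is forced to False.
Branch on v2: take v2 = False.
  then v8 is forced to False.
v7 is now unconstrained; take v7 = False.
Every clause has at least one true literal under this assignment.
Check each clause:
  1. {v2, ¬v8} — ¬v8 is true.
  2. {v1, v4} — v1 is true.
  3. {v6, v4} — v6 is true.
  4. {v3, v9} — v9 is true.
  5. {¬v2, v9} — v9 is true.
  6. {¬v9, v5} — v5 is true.
  7. {v4, v9} — v9 is true.
  8. {v6, v5} — v5 is true.
  9. {v8, v1} — v1 is true.
  10. {v3, v5} — v5 is true.
  11. {v1, v3} — v1 is true.
  12. {¬v3, ¬v9} — ¬v3 is true.
  13. {¬v6, v9} — v9 is true.
  14. {v8, v6} — v6 is true.
  15. {v1, v2} — v1 is true.
  16. {v9, v8} — v9 is true.
  17. {¬v4, v8} — ¬v4 is true.
  18. {¬v4, v6} — ¬v4 is true.
  19. {¬v4, ¬v1} — ¬v4 is true.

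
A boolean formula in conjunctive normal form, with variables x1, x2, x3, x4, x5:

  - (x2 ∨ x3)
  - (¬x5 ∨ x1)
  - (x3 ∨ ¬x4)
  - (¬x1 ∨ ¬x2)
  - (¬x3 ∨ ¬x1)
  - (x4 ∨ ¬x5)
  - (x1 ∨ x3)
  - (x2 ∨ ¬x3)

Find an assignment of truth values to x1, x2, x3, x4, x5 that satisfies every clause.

x1 = 0  x2 = 1  x3 = 1  x4 = 1  x5 = 0

Check each clause:
  1. (x3 ∨ x2) — x2 is true.
  2. (x1 ∨ ¬x5) — ¬x5 is true.
  3. (x3 ∨ ¬x4) — x3 is true.
  4. (¬x2 ∨ ¬x1) — ¬x1 is true.
  5. (¬x3 ∨ ¬x1) — ¬x1 is true.
  6. (¬x5 ∨ x4) — ¬x5 is true.
  7. (x3 ∨ x1) — x3 is true.
  8. (¬x3 ∨ x2) — x2 is true.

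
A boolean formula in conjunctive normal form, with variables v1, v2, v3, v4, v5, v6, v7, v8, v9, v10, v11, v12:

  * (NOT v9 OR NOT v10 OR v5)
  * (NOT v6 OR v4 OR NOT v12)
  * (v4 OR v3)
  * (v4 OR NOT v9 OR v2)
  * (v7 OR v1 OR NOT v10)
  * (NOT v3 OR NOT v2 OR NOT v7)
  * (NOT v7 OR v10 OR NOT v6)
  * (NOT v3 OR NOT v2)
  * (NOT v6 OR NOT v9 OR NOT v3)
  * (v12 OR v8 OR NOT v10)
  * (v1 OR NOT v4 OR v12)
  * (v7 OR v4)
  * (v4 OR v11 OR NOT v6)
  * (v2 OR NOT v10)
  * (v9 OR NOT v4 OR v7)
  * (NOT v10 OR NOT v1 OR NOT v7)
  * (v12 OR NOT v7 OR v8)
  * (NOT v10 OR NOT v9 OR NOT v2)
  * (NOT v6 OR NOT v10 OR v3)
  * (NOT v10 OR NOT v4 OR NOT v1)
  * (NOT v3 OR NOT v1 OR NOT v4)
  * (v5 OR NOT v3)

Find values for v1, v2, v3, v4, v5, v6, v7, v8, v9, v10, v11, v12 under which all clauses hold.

v5 occurs only positively in the remaining clauses — set v5 = True.
v11 occurs only positively in the remaining clauses — set v11 = True.
Branch on v1: take v1 = True.
Branch on v2: take v2 = True.
  then v3 is forced to False.
  then v4 is forced to True.
  then v10 is forced to False.
The remaining clauses are satisfied by v6 = True, v7 = False, v8 = False, v9 = True, v12 = True.

v1 = True, v2 = True, v3 = False, v4 = True, v5 = True, v6 = True, v7 = False, v8 = False, v9 = True, v10 = False, v11 = True, v12 = True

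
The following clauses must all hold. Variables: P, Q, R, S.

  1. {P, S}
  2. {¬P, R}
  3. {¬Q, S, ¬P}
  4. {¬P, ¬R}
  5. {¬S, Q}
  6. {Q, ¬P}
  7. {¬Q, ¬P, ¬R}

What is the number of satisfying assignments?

2

Satisfying assignments:
  P=0 Q=1 R=0 S=1
  P=0 Q=1 R=1 S=1
Count: 2.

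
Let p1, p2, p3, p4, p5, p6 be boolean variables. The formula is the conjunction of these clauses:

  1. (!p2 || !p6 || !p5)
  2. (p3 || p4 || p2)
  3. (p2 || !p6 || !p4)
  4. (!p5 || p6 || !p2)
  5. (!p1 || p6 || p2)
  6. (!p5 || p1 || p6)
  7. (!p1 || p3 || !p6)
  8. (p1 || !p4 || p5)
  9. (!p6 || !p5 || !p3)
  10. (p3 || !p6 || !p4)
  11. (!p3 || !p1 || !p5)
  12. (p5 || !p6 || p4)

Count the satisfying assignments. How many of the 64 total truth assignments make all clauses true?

Split on p6, then p5.
  p6=1, p5=1: a clause becomes empty — 0.
  p6=1, p5=0: remaining (p1,p2,p3,p4) ∈ {(1,1,1,1)} — 1.
  p6=0, p5=1: a clause becomes empty — 0.
  p6=0, p5=0: 7 of the 16 assignments to (p1,p2,p3,p4) work.
Total: 0 + 1 + 0 + 7 = 8.

8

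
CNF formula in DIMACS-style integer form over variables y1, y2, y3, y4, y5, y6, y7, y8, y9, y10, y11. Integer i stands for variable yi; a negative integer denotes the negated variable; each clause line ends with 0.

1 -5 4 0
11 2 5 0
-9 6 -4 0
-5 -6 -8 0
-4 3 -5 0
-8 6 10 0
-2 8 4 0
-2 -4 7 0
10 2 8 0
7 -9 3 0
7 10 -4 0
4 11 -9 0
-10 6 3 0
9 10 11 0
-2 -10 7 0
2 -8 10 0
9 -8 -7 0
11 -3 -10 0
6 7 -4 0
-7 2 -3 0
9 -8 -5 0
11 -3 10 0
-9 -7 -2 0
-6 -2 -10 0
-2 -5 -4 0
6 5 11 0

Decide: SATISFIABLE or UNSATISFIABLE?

Pure literal: y1 appears only positively; assign y1 = True.
Set y2 = False and propagate.
For the remaining variables, y3 = False, y4 = False, y5 = True, y6 = True, y7 = True, y8 = False, y9 = False, y10 = True, y11 = False works.
Every clause has at least one true literal under this assignment.
So y1 = True  y2 = False  y3 = False  y4 = False  y5 = True  y6 = True  y7 = True  y8 = False  y9 = False  y10 = True  y11 = False is a satisfying assignment.

SATISFIABLE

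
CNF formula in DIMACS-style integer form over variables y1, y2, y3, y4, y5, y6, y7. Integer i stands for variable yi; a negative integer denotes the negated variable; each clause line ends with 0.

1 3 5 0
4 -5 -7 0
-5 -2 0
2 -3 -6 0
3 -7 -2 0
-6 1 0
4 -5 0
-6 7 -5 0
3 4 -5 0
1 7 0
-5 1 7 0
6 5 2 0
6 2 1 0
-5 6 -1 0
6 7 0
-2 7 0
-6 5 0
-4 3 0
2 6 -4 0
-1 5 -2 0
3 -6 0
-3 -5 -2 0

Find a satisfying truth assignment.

y1=F, y2=T, y3=T, y4=T, y5=F, y6=F, y7=T

Branch on y1: take y1 = False.
  then y6 is forced to False.
  then y7 is forced to True.
  then y2 is forced to True.
  then y5 is forced to False.
  then y3 is forced to True.
y4 is now unconstrained; take y4 = True.
Every clause has at least one true literal under this assignment.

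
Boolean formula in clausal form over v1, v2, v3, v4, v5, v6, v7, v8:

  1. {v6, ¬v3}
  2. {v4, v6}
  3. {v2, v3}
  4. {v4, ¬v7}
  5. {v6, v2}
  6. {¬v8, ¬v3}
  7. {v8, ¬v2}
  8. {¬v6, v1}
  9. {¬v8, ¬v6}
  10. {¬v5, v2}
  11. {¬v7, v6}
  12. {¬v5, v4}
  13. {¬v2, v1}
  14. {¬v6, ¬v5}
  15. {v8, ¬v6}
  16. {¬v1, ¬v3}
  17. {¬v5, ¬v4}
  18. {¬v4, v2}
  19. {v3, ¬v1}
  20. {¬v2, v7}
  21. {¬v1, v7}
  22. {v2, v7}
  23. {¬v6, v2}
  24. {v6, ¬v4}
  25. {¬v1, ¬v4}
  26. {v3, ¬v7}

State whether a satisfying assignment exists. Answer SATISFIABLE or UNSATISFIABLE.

UNSATISFIABLE

v6 = True:
  propagation gives v1=True, v8=False; an empty clause results — contradiction.
v6 = False:
  propagation gives v3=False, v4=True; an empty clause results — contradiction.
Every branch closes, so no satisfying assignment exists.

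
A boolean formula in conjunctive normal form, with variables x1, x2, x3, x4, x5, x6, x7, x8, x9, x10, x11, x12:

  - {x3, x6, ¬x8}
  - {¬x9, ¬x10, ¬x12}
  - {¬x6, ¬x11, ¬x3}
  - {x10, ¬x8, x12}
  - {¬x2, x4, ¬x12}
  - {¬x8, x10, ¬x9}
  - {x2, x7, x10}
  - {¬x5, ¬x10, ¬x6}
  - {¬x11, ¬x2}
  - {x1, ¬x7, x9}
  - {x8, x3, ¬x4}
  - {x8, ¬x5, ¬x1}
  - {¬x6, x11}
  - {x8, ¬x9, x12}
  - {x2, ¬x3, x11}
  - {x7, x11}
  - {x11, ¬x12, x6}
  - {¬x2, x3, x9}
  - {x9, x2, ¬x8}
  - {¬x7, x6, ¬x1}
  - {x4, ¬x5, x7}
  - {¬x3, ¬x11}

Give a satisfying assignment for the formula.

x1=F, x2=F, x3=F, x4=F, x5=F, x6=T, x7=F, x8=F, x9=F, x10=T, x11=T, x12=F

Check each clause:
  1. {x3, ¬x8, x6} — ¬x8 is true.
  2. {¬x9, ¬x10, ¬x12} — ¬x12 is true.
  3. {¬x3, ¬x11, ¬x6} — ¬x3 is true.
  4. {x10, ¬x8, x12} — ¬x8 is true.
  5. {¬x2, ¬x12, x4} — ¬x12 is true.
  6. {x10, ¬x8, ¬x9} — ¬x8 is true.
  7. {x10, x7, x2} — x10 is true.
  8. {¬x6, ¬x10, ¬x5} — ¬x5 is true.
  9. {¬x2, ¬x11} — ¬x2 is true.
  10. {¬x7, x1, x9} — ¬x7 is true.
  11. {x8, x3, ¬x4} — ¬x4 is true.
  12. {¬x5, ¬x1, x8} — ¬x5 is true.
  13. {¬x6, x11} — x11 is true.
  14. {¬x9, x12, x8} — ¬x9 is true.
  15. {x11, ¬x3, x2} — x11 is true.
  16. {x7, x11} — x11 is true.
  17. {x6, ¬x12, x11} — x11 is true.
  18. {¬x2, x3, x9} — ¬x2 is true.
  19. {x2, ¬x8, x9} — ¬x8 is true.
  20. {¬x1, ¬x7, x6} — ¬x7 is true.
  21. {x4, x7, ¬x5} — ¬x5 is true.
  22. {¬x3, ¬x11} — ¬x3 is true.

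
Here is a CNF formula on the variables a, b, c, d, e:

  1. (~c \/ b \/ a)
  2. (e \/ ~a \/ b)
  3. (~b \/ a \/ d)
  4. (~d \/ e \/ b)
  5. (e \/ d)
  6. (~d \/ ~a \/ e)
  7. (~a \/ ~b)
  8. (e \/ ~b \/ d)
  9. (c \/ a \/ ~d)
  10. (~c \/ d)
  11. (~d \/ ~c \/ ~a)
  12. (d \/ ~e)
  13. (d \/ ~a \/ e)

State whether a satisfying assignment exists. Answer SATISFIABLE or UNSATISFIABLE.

Set a = False and propagate.
Set b = True and propagate.
  then d is forced to True.
  then c is forced to True.
e is now unconstrained; take e = False.
So a=F, b=T, c=T, d=T, e=F is a satisfying assignment.

SATISFIABLE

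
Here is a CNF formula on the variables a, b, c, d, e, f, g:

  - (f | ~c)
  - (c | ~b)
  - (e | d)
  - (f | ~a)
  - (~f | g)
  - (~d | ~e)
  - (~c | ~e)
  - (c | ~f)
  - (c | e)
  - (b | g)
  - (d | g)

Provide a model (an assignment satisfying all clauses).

a=0, b=1, c=1, d=1, e=0, f=1, g=1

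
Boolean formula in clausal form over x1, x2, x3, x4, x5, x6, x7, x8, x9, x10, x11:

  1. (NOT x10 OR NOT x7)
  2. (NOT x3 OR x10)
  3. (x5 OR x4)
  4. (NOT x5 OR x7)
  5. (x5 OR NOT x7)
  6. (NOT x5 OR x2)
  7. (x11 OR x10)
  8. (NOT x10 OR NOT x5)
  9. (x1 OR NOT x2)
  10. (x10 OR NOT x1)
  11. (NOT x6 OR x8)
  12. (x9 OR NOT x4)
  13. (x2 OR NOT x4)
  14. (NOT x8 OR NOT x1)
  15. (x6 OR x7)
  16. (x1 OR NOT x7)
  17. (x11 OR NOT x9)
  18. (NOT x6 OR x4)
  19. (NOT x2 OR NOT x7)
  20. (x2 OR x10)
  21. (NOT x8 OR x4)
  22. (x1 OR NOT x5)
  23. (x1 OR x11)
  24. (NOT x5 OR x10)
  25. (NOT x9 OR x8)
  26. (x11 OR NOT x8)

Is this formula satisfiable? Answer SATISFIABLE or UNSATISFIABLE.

x5 = True:
  propagation gives x7=True, x10=False; an empty clause results — contradiction.
x5 = False:
  propagation gives x4=True, x7=False, x9=True, x2=True; an empty clause results — contradiction.
Every branch closes, so no satisfying assignment exists.

UNSATISFIABLE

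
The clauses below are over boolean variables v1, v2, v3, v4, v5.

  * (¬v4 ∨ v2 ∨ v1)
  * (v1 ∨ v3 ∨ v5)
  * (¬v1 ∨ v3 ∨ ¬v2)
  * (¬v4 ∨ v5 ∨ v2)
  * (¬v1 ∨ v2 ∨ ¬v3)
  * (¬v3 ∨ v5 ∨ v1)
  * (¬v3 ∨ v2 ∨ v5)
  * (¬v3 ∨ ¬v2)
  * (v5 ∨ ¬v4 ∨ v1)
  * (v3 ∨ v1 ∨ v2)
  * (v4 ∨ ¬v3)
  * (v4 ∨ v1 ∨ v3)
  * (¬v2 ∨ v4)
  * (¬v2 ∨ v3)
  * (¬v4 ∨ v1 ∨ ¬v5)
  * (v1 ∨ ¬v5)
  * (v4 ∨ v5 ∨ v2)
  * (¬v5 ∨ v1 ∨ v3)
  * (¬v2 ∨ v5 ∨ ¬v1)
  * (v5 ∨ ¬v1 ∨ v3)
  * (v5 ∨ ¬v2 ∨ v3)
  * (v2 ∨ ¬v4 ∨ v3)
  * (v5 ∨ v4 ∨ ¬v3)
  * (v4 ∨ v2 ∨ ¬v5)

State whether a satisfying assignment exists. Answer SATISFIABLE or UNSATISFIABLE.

v3 = True:
  propagation gives v2=False, v1=False, v4=False; an empty clause results — contradiction.
v3 = False:
  propagation gives v2=False, v1=True, v5=True, v4=False; an empty clause results — contradiction.
Every branch closes, so no satisfying assignment exists.

UNSATISFIABLE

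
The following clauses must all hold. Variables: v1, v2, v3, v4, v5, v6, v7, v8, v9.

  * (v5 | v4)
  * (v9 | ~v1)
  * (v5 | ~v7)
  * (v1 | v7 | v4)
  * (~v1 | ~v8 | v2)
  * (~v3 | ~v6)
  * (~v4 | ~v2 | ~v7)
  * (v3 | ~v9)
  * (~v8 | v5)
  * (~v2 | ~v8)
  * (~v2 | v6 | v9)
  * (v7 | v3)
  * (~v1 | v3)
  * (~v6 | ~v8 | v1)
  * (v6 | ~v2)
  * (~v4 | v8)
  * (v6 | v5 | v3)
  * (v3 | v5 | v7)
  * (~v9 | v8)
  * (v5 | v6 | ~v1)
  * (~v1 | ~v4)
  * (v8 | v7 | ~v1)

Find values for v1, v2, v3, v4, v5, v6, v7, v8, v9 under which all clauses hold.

Pure literal: v5 appears only positively; assign v5 = True.
Branch on v1: take v1 = False.
For the remaining variables, v2 = False, v3 = True, v4 = True, v6 = False, v7 = True, v8 = True, v9 = True works.
Every clause has at least one true literal under this assignment.
Check each clause:
  1. (v5 | v4) — v4 is true.
  2. (v9 | ~v1) — v9 is true.
  3. (v5 | ~v7) — v5 is true.
  4. (v7 | v1 | v4) — v4 is true.
  5. (~v8 | v2 | ~v1) — ~v1 is true.
  6. (~v6 | ~v3) — ~v6 is true.
  7. (~v7 | ~v4 | ~v2) — ~v2 is true.
  8. (v3 | ~v9) — v3 is true.
  9. (v5 | ~v8) — v5 is true.
  10. (~v8 | ~v2) — ~v2 is true.
  11. (~v2 | v9 | v6) — v9 is true.
  12. (v7 | v3) — v3 is true.
  13. (~v1 | v3) — v3 is true.
  14. (v1 | ~v6 | ~v8) — ~v6 is true.
  15. (v6 | ~v2) — ~v2 is true.
  16. (~v4 | v8) — v8 is true.
  17. (v6 | v3 | v5) — v3 is true.
  18. (v3 | v5 | v7) — v3 is true.
  19. (~v9 | v8) — v8 is true.
  20. (v5 | v6 | ~v1) — v5 is true.
  21. (~v1 | ~v4) — ~v1 is true.
  22. (v8 | v7 | ~v1) — v8 is true.

v1=False  v2=False  v3=True  v4=True  v5=True  v6=False  v7=True  v8=True  v9=True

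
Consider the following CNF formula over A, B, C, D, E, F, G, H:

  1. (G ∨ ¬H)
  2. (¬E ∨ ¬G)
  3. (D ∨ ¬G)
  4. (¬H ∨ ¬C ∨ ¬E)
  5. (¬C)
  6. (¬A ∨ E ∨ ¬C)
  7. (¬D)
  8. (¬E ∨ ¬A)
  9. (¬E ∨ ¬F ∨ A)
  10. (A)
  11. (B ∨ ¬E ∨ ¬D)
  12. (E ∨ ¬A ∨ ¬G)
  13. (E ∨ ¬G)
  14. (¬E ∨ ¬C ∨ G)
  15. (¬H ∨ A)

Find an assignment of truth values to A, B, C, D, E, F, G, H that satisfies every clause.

A = True  B = True  C = False  D = False  E = False  F = True  G = False  H = False

Check each clause:
  1. (¬H ∨ G) — ¬H is true.
  2. (¬E ∨ ¬G) — ¬G is true.
  3. (D ∨ ¬G) — ¬G is true.
  4. (¬E ∨ ¬C ∨ ¬H) — ¬H is true.
  5. (¬C) — ¬C is true.
  6. (¬A ∨ E ∨ ¬C) — ¬C is true.
  7. (¬D) — ¬D is true.
  8. (¬A ∨ ¬E) — ¬E is true.
  9. (¬F ∨ ¬E ∨ A) — A is true.
  10. (A) — A is true.
  11. (B ∨ ¬D ∨ ¬E) — B is true.
  12. (¬G ∨ ¬A ∨ E) — ¬G is true.
  13. (E ∨ ¬G) — ¬G is true.
  14. (¬E ∨ G ∨ ¬C) — ¬E is true.
  15. (A ∨ ¬H) — ¬H is true.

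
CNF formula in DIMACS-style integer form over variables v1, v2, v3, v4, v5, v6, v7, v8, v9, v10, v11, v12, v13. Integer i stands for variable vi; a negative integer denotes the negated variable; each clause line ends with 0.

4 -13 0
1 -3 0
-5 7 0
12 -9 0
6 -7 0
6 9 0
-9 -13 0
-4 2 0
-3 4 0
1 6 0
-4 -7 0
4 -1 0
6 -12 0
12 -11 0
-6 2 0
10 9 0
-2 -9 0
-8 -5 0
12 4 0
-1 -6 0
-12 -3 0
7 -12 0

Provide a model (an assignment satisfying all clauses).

v1=F, v2=T, v3=F, v4=F, v5=T, v6=T, v7=T, v8=F, v9=F, v10=T, v11=T, v12=T, v13=F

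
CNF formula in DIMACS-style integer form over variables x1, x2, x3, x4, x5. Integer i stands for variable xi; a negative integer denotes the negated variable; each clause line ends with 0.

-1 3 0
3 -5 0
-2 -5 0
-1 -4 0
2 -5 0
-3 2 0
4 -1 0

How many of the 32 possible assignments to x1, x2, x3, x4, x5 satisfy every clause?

The models are:
  x1=0 x2=0 x3=0 x4=0 x5=0
  x1=0 x2=0 x3=0 x4=1 x5=0
  x1=0 x2=1 x3=0 x4=0 x5=0
  x1=0 x2=1 x3=0 x4=1 x5=0
  x1=0 x2=1 x3=1 x4=0 x5=0
  x1=0 x2=1 x3=1 x4=1 x5=0
That's 6 in total.

6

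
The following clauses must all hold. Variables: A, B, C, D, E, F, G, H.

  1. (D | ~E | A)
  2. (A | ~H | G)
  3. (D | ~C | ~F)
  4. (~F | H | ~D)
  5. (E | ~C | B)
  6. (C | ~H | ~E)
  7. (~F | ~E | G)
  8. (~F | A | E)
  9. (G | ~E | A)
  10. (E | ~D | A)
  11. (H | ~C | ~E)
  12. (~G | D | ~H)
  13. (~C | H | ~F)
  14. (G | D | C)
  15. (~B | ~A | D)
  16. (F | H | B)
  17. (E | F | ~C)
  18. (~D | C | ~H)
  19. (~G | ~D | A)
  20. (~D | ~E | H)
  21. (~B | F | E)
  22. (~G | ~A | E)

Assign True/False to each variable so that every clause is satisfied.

Set A = True and propagate.
Branch on B: take B = False.
Branch on C: take C = True.
  then E is forced to True.
  then H is forced to True.
For the remaining variables, D = False, F = False, G = False works.
Check each clause:
  1. (A | ~E | D) — A is true.
  2. (G | ~H | A) — A is true.
  3. (D | ~F | ~C) — ~F is true.
  4. (H | ~D | ~F) — H is true.
  5. (B | E | ~C) — E is true.
  6. (~E | ~H | C) — C is true.
  7. (~E | ~F | G) — ~F is true.
  8. (E | A | ~F) — A is true.
  9. (~E | A | G) — A is true.
  10. (~D | A | E) — A is true.
  11. (~C | ~E | H) — H is true.
  12. (~H | ~G | D) — ~G is true.
  13. (H | ~F | ~C) — H is true.
  14. (D | G | C) — C is true.
  15. (~A | D | ~B) — ~B is true.
  16. (F | B | H) — H is true.
  17. (E | F | ~C) — E is true.
  18. (~D | ~H | C) — C is true.
  19. (~D | ~G | A) — ~G is true.
  20. (~D | H | ~E) — H is true.
  21. (~B | E | F) — E is true.
  22. (E | ~A | ~G) — ~G is true.

A=True, B=False, C=True, D=False, E=True, F=False, G=False, H=True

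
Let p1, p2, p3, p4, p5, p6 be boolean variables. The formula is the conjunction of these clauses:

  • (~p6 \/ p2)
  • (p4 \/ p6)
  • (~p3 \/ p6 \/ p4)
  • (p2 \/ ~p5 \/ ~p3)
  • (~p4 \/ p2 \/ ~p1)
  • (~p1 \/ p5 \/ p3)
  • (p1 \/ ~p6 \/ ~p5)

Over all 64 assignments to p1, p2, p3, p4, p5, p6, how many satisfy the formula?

20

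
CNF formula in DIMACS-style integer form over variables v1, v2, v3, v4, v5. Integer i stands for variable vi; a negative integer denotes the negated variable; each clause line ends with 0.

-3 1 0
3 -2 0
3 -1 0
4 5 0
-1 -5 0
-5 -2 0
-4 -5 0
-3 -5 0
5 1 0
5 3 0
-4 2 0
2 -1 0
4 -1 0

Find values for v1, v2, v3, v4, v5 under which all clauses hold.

v1=F, v2=F, v3=F, v4=F, v5=T

Set v1 = False and propagate.
  then v3 is forced to False.
  then v2 is forced to False.
  then v5 is forced to True.
  then v4 is forced to False.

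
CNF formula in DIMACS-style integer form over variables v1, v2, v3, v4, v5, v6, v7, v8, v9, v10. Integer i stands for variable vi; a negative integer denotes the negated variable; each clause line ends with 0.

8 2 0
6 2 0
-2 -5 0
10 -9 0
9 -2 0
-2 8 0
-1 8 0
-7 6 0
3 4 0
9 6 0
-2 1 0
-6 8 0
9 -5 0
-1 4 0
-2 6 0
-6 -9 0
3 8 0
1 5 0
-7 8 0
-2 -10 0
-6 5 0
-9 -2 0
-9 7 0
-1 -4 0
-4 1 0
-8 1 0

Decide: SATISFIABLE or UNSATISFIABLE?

UNSATISFIABLE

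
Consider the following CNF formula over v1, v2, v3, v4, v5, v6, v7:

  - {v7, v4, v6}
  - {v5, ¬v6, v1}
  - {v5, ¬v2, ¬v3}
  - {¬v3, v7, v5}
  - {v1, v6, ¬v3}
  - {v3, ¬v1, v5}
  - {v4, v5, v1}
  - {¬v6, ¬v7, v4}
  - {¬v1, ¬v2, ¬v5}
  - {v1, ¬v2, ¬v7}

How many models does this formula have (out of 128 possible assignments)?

32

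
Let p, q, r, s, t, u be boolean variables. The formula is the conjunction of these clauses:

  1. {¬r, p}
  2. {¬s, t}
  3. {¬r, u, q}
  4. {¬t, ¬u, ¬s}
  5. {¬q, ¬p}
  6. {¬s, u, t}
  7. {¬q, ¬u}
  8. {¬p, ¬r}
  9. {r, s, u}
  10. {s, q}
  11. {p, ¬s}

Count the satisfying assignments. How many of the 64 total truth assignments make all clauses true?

1

Satisfying assignments:
  p=T q=F r=F s=T t=T u=F
Count: 1.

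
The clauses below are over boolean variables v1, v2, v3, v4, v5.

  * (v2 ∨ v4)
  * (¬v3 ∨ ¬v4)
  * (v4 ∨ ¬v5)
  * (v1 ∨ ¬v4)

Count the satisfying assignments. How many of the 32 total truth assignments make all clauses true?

Split on v4, then v1.
  v4=1, v1=1: remaining (v2,v3,v5) ∈ {(0,0,0); (0,0,1); (1,0,0); (1,0,1)} — 4.
  v4=1, v1=0: a clause becomes empty — 0.
  v4=0, v1=1: remaining (v2,v3,v5) ∈ {(1,0,0); (1,1,0)} — 2.
  v4=0, v1=0: remaining (v2,v3,v5) ∈ {(1,0,0); (1,1,0)} — 2.
Total: 4 + 0 + 2 + 2 = 8.

8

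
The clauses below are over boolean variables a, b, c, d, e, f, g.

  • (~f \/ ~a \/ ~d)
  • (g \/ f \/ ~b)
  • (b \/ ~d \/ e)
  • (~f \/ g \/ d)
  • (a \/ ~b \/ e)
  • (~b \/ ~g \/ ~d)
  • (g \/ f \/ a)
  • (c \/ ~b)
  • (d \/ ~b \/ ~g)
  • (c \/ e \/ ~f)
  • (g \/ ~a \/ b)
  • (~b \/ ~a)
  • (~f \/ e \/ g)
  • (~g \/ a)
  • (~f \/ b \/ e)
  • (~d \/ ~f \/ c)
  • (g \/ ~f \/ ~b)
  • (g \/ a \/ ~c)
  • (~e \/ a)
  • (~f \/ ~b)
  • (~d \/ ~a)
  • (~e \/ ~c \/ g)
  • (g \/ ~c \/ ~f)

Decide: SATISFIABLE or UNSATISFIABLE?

SATISFIABLE

Set a = True and propagate.
  then b is forced to False.
  then g is forced to True.
  then d is forced to False.
Branch on c: take c = False.
For the remaining variables, e = True, f = True works.
Every clause has at least one true literal under this assignment.
So a=T, b=F, c=F, d=F, e=T, f=T, g=T is a satisfying assignment.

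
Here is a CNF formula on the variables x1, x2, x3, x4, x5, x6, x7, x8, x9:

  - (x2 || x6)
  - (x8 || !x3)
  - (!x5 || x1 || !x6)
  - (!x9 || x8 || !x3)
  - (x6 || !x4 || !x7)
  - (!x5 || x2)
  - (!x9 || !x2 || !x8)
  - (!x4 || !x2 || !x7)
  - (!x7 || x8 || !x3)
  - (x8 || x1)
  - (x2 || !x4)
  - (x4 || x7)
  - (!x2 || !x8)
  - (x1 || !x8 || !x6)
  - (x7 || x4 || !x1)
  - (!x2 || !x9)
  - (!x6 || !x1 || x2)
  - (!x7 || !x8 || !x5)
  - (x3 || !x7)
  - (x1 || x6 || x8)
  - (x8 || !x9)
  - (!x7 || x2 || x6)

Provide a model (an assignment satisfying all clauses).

x1=T  x2=T  x3=F  x4=T  x5=T  x6=F  x7=F  x8=F  x9=F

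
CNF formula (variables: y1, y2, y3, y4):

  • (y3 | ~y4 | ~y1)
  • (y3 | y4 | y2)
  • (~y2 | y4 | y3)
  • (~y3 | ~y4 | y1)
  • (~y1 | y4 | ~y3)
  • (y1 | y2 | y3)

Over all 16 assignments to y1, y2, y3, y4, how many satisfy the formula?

Satisfying assignments:
  y1=0 y2=0 y3=1 y4=0
  y1=0 y2=1 y3=0 y4=1
  y1=0 y2=1 y3=1 y4=0
  y1=1 y2=0 y3=1 y4=1
  y1=1 y2=1 y3=1 y4=1
That's 5 in total.

5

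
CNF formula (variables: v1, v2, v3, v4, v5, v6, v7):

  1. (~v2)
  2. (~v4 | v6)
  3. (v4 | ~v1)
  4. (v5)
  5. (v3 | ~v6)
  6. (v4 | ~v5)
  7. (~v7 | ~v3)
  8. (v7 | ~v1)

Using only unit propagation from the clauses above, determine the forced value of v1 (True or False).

(~v2) is a unit clause: v2 = False.
(v5) is a unit clause: v5 = True.
(~v5 | v4): since v5 = True, the clause reduces to (v4). v4 = True.
(v6 | ~v4): since v4 = True, the clause reduces to (v6). v6 = True.
(v3 | ~v6) with v6 = True leaves only v3, so v3 = True.
(~v7 | ~v3): since v3 = True, the clause reduces to (~v7). v7 = False.
(v7 | ~v1): since v7 = False, the clause reduces to (~v1). v1 = False.

False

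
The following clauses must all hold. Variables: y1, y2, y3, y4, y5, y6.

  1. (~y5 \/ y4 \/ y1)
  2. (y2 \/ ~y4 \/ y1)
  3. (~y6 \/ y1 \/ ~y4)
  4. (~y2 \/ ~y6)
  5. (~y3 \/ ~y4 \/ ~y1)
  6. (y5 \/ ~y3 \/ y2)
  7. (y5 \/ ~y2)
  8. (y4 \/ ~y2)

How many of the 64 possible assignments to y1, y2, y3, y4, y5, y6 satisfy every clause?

15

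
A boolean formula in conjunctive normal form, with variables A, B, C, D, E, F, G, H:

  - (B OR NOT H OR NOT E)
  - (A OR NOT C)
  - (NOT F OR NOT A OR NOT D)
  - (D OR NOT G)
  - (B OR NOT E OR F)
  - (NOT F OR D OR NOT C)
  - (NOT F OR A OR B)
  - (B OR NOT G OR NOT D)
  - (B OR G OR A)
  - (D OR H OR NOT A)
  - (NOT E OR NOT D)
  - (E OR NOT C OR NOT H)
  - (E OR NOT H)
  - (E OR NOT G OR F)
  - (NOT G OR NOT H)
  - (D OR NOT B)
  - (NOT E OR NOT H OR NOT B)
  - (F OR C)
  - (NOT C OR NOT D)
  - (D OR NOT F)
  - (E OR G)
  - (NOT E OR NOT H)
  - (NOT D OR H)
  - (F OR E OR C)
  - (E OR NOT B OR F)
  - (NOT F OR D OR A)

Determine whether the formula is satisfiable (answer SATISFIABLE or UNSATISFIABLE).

D = True:
  propagation gives E=False, H=False; an empty clause results — contradiction.
D = False:
  propagation gives G=False, B=False, A=True, H=True; an empty clause results — contradiction.
Every branch closes, so no satisfying assignment exists.

UNSATISFIABLE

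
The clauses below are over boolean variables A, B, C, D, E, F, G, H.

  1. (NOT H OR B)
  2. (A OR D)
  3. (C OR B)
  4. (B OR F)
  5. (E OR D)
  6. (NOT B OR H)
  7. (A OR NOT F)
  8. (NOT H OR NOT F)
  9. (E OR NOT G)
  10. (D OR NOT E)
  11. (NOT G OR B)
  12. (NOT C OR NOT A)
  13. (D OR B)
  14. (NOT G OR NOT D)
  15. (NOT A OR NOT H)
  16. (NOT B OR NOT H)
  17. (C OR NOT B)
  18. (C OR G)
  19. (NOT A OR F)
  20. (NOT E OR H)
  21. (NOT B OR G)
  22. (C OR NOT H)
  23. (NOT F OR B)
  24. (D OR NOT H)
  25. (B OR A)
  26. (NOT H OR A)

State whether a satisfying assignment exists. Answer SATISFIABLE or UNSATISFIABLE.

B = True:
  propagation gives H=True; an empty clause results — contradiction.
B = False:
  propagation gives H=False, C=True, F=True; an empty clause results — contradiction.
Every branch closes, so no satisfying assignment exists.

UNSATISFIABLE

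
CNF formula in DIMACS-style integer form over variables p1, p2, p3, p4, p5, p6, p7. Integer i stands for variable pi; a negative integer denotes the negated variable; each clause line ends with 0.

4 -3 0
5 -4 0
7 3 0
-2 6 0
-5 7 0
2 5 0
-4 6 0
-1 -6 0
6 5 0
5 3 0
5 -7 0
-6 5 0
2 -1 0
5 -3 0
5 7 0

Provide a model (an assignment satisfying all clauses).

p1 occurs only negated in the remaining clauses — set p1 = False.
Set p2 = False and propagate.
  then p5 is forced to True.
  then p7 is forced to True.
Try p3 = False.
For the remaining variables, p4 = True, p6 = True works.

p1=0, p2=0, p3=0, p4=1, p5=1, p6=1, p7=1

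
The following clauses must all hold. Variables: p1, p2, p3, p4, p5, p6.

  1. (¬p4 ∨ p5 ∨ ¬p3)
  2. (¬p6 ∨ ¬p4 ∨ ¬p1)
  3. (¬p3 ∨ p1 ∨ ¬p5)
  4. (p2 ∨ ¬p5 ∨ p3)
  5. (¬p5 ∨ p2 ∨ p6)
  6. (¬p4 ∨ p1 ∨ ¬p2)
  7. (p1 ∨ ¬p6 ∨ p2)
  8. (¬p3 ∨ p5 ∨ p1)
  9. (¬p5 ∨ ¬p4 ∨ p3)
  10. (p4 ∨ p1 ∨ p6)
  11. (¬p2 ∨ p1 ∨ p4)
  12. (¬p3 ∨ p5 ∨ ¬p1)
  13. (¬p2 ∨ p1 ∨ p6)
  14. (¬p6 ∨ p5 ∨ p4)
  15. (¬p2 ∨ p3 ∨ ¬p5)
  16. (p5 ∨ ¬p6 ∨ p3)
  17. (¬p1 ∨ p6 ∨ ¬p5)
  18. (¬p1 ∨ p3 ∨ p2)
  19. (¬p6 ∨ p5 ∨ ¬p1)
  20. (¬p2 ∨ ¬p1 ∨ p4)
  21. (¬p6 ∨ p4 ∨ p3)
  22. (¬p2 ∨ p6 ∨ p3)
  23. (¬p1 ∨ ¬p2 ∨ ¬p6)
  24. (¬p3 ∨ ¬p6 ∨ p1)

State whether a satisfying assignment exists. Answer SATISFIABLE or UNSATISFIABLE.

Branch on p1: take p1 = False.
The remaining clauses are satisfied by p2 = False, p3 = False, p4 = True, p5 = False, p6 = False.
Every clause has at least one true literal under this assignment.
So p1 = F  p2 = F  p3 = F  p4 = T  p5 = F  p6 = F is a satisfying assignment.

SATISFIABLE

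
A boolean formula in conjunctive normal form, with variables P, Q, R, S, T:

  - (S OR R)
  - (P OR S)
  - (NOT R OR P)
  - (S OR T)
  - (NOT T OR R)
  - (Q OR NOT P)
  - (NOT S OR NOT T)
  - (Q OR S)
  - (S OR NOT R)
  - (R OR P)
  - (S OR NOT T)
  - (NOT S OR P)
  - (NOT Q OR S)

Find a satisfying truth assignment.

P=True, Q=True, R=True, S=True, T=False

Set P = True and propagate.
  then Q is forced to True.
  then S is forced to True.
  then T is forced to False.
R is now unconstrained; take R = True.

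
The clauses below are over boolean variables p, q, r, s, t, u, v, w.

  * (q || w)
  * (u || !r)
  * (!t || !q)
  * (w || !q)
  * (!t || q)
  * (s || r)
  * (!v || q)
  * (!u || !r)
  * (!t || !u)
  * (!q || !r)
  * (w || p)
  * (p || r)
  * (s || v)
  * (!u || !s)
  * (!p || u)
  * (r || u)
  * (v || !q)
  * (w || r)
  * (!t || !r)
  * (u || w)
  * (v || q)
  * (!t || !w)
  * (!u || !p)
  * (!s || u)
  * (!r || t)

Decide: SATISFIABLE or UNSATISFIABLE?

r = True:
  propagation gives u=True; an empty clause results — contradiction.
r = False:
  propagation gives s=True, p=True, u=False; an empty clause results — contradiction.
Every branch closes, so no satisfying assignment exists.

UNSATISFIABLE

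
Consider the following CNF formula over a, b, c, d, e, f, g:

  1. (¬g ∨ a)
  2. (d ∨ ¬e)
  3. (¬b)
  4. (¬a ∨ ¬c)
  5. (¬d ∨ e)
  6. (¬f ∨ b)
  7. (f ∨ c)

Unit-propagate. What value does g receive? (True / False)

(¬b) is a unit clause: b = False.
From (¬f ∨ b) and b = False: f = False.
From (c ∨ f) and f = False: c = True.
From (¬c ∨ ¬a) and c = True: a = False.
From (a ∨ ¬g) and a = False: g = False.

False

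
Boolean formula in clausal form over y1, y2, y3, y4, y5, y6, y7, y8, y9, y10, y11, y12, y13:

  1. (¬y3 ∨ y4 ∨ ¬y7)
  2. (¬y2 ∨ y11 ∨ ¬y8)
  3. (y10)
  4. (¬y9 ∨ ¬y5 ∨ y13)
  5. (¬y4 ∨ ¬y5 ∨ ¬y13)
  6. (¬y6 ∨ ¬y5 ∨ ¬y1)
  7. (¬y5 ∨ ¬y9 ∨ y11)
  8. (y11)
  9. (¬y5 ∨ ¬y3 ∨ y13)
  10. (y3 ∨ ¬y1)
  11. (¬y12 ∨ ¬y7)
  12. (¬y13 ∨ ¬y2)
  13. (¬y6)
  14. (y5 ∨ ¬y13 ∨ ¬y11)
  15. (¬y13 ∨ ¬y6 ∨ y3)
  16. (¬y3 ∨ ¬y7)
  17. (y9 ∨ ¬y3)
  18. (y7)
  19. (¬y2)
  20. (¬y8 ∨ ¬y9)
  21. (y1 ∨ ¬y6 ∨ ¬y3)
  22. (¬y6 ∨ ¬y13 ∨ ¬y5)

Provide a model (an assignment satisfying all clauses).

y1 = F, y2 = F, y3 = F, y4 = F, y5 = F, y6 = F, y7 = T, y8 = F, y9 = T, y10 = T, y11 = T, y12 = F, y13 = F

Check each clause:
  1. (y4 ∨ ¬y7 ∨ ¬y3) — ¬y3 is true.
  2. (¬y8 ∨ ¬y2 ∨ y11) — ¬y8 is true.
  3. (y10) — y10 is true.
  4. (¬y5 ∨ y13 ∨ ¬y9) — ¬y5 is true.
  5. (¬y4 ∨ ¬y5 ∨ ¬y13) — ¬y5 is true.
  6. (¬y5 ∨ ¬y1 ∨ ¬y6) — ¬y6 is true.
  7. (¬y9 ∨ ¬y5 ∨ y11) — y11 is true.
  8. (y11) — y11 is true.
  9. (y13 ∨ ¬y5 ∨ ¬y3) — ¬y3 is true.
  10. (y3 ∨ ¬y1) — ¬y1 is true.
  11. (¬y12 ∨ ¬y7) — ¬y12 is true.
  12. (¬y13 ∨ ¬y2) — ¬y13 is true.
  13. (¬y6) — ¬y6 is true.
  14. (y5 ∨ ¬y13 ∨ ¬y11) — ¬y13 is true.
  15. (¬y6 ∨ ¬y13 ∨ y3) — ¬y6 is true.
  16. (¬y7 ∨ ¬y3) — ¬y3 is true.
  17. (¬y3 ∨ y9) — y9 is true.
  18. (y7) — y7 is true.
  19. (¬y2) — ¬y2 is true.
  20. (¬y9 ∨ ¬y8) — ¬y8 is true.
  21. (¬y6 ∨ ¬y3 ∨ y1) — ¬y6 is true.
  22. (¬y5 ∨ ¬y13 ∨ ¬y6) — ¬y6 is true.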